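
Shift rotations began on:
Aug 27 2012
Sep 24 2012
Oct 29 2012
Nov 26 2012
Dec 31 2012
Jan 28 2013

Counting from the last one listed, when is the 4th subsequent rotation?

May 27 2013

All Mondays; the gaps (28, 35, 28, 35, 28) vary with month length.
This is the last Monday of each month.
Last Monday of February 2013: Feb 25 2013.
Last Monday of March 2013: Mar 25 2013.
Last Monday of April 2013: Apr 29 2013.
Last Monday of May 2013: May 27 2013.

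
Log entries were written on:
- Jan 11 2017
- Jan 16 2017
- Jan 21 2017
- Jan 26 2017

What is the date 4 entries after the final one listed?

Gaps between consecutive events: 5, 5, 5 days — a constant 5-day interval.
Jan 26 2017 + 5 days = Jan 31 2017.
Jan 31 2017 + 5 days = Feb 5 2017.
Feb 5 2017 + 5 days = Feb 10 2017.
Feb 10 2017 + 5 days = Feb 15 2017.

Feb 15 2017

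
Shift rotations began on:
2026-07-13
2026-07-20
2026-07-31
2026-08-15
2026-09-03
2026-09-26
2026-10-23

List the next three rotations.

2026-11-23, 2026-12-28, 2027-02-05

The spacing grows by 4 each time: 7, 11, 15, 19, 23, 27 days.
Next gap: 31 days. 2026-10-23 + 31 days = 2026-11-23.
Next gap: 35 days. 2026-11-23 + 35 days = 2026-12-28.
Next gap: 39 days. 2026-12-28 + 39 days = 2027-02-05.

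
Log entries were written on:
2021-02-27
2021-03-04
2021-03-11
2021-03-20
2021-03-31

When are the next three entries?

Gaps: 5, 7, 9, 11 days — each gap is 2 larger than the previous one.
Next gap: 13 days. 2021-03-31 + 13 days = 2021-04-13.
Next gap: 15 days. 2021-04-13 + 15 days = 2021-04-28.
Next gap: 17 days. 2021-04-28 + 17 days = 2021-05-15.

2021-04-13, 2021-04-28, 2021-05-15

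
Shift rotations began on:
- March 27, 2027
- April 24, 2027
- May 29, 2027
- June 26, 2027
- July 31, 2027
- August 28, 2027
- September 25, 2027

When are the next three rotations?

These are Saturdays with 28, 35, 28, 35, 28, 28-day gaps.
Each is the final Saturday of its month — May 29, 2027 is past the 28th, so '4th Saturday' doesn't fit.
October 2027 ends with Saturday October 30, 2027.
November 2027 ends with Saturday November 27, 2027.
December 2027 ends with Saturday December 25, 2027.

October 30, 2027; November 27, 2027; December 25, 2027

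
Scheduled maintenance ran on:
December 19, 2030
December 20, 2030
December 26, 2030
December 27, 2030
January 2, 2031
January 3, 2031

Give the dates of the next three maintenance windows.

Gaps: 1, 6, 1, 6, 1 days — not constant, but cyclic with period 2.
The events fall on every Thursday and Friday.
Next Thursday: January 9, 2031.
Next Friday: January 10, 2031.
The following Thursday is January 16, 2031.

January 9, 2031; January 10, 2031; January 16, 2031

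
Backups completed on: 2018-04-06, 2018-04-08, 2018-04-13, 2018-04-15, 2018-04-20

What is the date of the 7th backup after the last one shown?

2018-05-13

The gap pattern 2, 5, 2, 5 repeats every 2 events.
These are the Fridays and Sundays of each week.
The following Sunday is 2018-04-22.
Next Friday: 2018-04-27.
The following Sunday is 2018-04-29.
Next Friday: 2018-05-04.
Next Sunday: 2018-05-06.
Next Friday: 2018-05-11.
Next Sunday: 2018-05-13.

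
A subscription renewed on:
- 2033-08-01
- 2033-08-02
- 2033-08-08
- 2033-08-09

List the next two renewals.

Gaps: 1, 6, 1 days — not constant, but cyclic with period 2.
The events fall on every Monday and Tuesday.
The following Monday is 2033-08-15.
Next Tuesday: 2033-08-16.

2033-08-15, 2033-08-16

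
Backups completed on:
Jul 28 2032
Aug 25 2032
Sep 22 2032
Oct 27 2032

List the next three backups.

All dates are Wednesdays, 28, 28, 35 days apart.
Specifically, the 4th Wednesday of each month.
4th Wednesday of November 2032: Nov 24 2032.
4th Wednesday of December 2032: Dec 22 2032.
4th Wednesday of January 2033: Jan 26 2033.

Nov 24 2032, Dec 22 2032, Jan 26 2033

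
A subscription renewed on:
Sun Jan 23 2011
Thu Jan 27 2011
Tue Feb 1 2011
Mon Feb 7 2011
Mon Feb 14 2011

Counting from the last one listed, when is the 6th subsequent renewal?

The spacing grows by 1 each time: 4, 5, 6, 7 days.
Next gap: 8 days. Mon Feb 14 2011 + 8 days = Tue Feb 22 2011.
Next gap: 9 days. Tue Feb 22 2011 + 9 days = Thu Mar 3 2011.
Next gap: 10 days. Thu Mar 3 2011 + 10 days = Sun Mar 13 2011.
Next gap: 11 days. Sun Mar 13 2011 + 11 days = Thu Mar 24 2011.
Next gap: 12 days. Thu Mar 24 2011 + 12 days = Tue Apr 5 2011.
Next gap: 13 days. Tue Apr 5 2011 + 13 days = Mon Apr 18 2011.

Mon Apr 18 2011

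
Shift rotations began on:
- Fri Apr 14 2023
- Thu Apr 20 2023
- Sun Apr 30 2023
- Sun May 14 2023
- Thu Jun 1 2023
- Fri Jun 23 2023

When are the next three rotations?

Gaps: 6, 10, 14, 18, 22 days — each gap is 4 larger than the previous one.
Next gap: 26 days. Fri Jun 23 2023 + 26 days = Wed Jul 19 2023.
Next gap: 30 days. Wed Jul 19 2023 + 30 days = Fri Aug 18 2023.
Next gap: 34 days. Fri Aug 18 2023 + 34 days = Thu Sep 21 2023.

Wed Jul 19 2023, Fri Aug 18 2023, Thu Sep 21 2023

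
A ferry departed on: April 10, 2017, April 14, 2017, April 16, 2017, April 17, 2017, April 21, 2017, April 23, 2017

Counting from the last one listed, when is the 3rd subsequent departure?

April 30, 2017

Every event lands on a Monday or Friday or Sunday (gaps cycle 4, 2, 1, 4, 2).
So the schedule is: every Monday, Friday and Sunday.
Next Monday: April 24, 2017.
The following Friday is April 28, 2017.
Next Sunday: April 30, 2017.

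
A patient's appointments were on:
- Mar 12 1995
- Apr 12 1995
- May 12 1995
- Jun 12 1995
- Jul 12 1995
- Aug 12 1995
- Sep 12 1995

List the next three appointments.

Oct 12 1995, Nov 12 1995, Dec 12 1995

The day-of-month is always 12 (31, 30, 31, 30, 31, 31 days between events).
So this recurs on the 12th of each month.
October 1995: Oct 12 1995.
Next: November 1995 → Nov 12 1995.
December 1995: Dec 12 1995.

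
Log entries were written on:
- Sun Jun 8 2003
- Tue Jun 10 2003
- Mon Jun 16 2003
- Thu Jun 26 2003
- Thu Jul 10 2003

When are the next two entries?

Mon Jul 28 2003, Tue Aug 19 2003

Gaps: 2, 6, 10, 14 days — each gap is 4 larger than the previous one.
Next gap: 18 days. Thu Jul 10 2003 + 18 days = Mon Jul 28 2003.
Next gap: 22 days. Mon Jul 28 2003 + 22 days = Tue Aug 19 2003.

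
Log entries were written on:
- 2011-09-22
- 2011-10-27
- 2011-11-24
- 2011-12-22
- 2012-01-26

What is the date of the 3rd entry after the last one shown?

All dates are Thursdays, 35, 28, 28, 35 days apart.
Specifically, the 4th Thursday of each month.
February 2012 — 4th Thursday is 2012-02-23.
March 2012 — 4th Thursday is 2012-03-22.
4th Thursday of April 2012: 2012-04-26.

2012-04-26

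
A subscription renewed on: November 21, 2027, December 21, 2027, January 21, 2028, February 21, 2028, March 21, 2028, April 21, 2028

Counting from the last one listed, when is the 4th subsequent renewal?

August 21, 2028

Each date is the 21st; the gaps (30, 31, 31, 29, 31) track the month lengths.
The rule is the 21st of each month.
Next: May 2028 → May 21, 2028.
June 2028: June 21, 2028.
July 2028: July 21, 2028.
August 2028: August 21, 2028.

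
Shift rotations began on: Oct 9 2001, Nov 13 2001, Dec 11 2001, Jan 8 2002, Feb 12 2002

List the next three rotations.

Mar 12 2002, Apr 9 2002, May 14 2002

These are Tuesdays at 28- or 35-day spacing (35, 28, 28, 35).
The pattern: 2nd Tuesday of the month.
2nd Tuesday of March 2002: Mar 12 2002.
2nd Tuesday of April 2002: Apr 9 2002.
May 2002 — 2nd Tuesday is May 14 2002.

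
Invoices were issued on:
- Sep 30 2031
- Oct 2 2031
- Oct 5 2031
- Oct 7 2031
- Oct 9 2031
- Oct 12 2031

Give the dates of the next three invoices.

The gap pattern 2, 3, 2, 2, 3 repeats every 3 events.
These are the Tuesdays, Thursdays and Sundays of each week.
Next Tuesday: Oct 14 2031.
The following Thursday is Oct 16 2031.
Next Sunday: Oct 19 2031.

Oct 14 2031, Oct 16 2031, Oct 19 2031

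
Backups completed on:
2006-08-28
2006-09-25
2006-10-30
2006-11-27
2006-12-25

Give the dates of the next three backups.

2007-01-29, 2007-02-26, 2007-03-26

All Mondays; the gaps (28, 35, 28, 28) vary with month length.
This is the last Monday of each month.
January 2007 ends with Monday 2007-01-29.
Last Monday of February 2007: 2007-02-26.
March 2007 ends with Monday 2007-03-26.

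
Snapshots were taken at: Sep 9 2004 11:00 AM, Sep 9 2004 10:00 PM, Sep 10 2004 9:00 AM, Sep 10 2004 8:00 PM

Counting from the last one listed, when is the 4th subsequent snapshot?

Gaps: 11, 11, 11 hours — each event is 11 hours after the previous one.
Sep 10 2004 8:00 PM + 11 h = Sep 11 2004 7:00 AM.
Sep 11 2004 7:00 AM + 11 h = Sep 11 2004 6:00 PM.
Sep 11 2004 6:00 PM + 11 h = Sep 12 2004 5:00 AM.
Sep 12 2004 5:00 AM + 11 h = Sep 12 2004 4:00 PM.

Sep 12 2004 4:00 PM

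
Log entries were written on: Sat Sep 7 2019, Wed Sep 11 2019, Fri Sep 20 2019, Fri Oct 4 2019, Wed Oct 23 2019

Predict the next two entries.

Intervals are 4, 9, 14, 19 days — an arithmetic progression with common difference 5.
Next gap: 24 days. Wed Oct 23 2019 + 24 days = Sat Nov 16 2019.
Next gap: 29 days. Sat Nov 16 2019 + 29 days = Sun Dec 15 2019.

Sat Nov 16 2019, Sun Dec 15 2019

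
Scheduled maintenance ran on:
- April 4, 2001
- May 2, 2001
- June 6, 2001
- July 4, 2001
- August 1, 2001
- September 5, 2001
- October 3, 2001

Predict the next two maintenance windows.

All dates are Wednesdays, 28, 35, 28, 28, 35, 28 days apart.
Specifically, the 1st Wednesday of each month.
1st Wednesday of November 2001: November 7, 2001.
1st Wednesday of December 2001: December 5, 2001.

November 7, 2001; December 5, 2001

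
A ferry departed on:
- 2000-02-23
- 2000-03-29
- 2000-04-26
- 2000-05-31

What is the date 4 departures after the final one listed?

2000-09-27

All Wednesdays; the gaps (35, 28, 35) vary with month length.
This is the last Wednesday of each month.
Last Wednesday of June 2000: 2000-06-28.
Last Wednesday of July 2000: 2000-07-26.
August 2000 ends with Wednesday 2000-08-30.
Last Wednesday of September 2000: 2000-09-27.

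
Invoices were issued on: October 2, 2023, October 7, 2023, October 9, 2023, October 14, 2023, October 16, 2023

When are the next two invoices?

Gaps: 5, 2, 5, 2 days — not constant, but cyclic with period 2.
The events fall on every Monday and Saturday.
The following Saturday is October 21, 2023.
The following Monday is October 23, 2023.

October 21, 2023; October 23, 2023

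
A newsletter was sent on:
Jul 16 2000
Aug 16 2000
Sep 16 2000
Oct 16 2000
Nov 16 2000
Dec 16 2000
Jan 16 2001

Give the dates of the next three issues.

Feb 16 2001, Mar 16 2001, Apr 16 2001

The day-of-month is always 16 (31, 31, 30, 31, 30, 31 days between events).
So this recurs on the 16th of each month.
February 2001: Feb 16 2001.
March 2001: Mar 16 2001.
Next: April 2001 → Apr 16 2001.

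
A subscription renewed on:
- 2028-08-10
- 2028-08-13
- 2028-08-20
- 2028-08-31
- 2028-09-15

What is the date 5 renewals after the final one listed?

The spacing grows by 4 each time: 3, 7, 11, 15 days.
Next gap: 19 days. 2028-09-15 + 19 days = 2028-10-04.
Next gap: 23 days. 2028-10-04 + 23 days = 2028-10-27.
Next gap: 27 days. 2028-10-27 + 27 days = 2028-11-23.
Next gap: 31 days. 2028-11-23 + 31 days = 2028-12-24.
Next gap: 35 days. 2028-12-24 + 35 days = 2029-01-28.

2029-01-28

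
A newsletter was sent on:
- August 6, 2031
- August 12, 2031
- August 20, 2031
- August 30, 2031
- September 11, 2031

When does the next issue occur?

The spacing grows by 2 each time: 6, 8, 10, 12 days.
Next gap: 14 days. September 11, 2031 + 14 days = September 25, 2031.

September 25, 2031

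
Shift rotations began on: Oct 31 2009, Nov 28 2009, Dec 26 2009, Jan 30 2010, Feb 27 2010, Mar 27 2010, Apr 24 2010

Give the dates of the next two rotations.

These are Saturdays with 28, 28, 35, 28, 28, 28-day gaps.
Each is the final Saturday of its month — Oct 31 2009 is past the 28th, so '4th Saturday' doesn't fit.
May 2010 ends with Saturday May 29 2010.
June 2010 ends with Saturday Jun 26 2010.

May 29 2010, Jun 26 2010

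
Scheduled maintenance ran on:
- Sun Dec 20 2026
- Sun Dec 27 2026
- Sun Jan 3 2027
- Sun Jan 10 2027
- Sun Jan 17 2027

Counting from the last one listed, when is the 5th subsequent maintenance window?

Every event comes 7 days after the last (7, 7, 7, 7).
Sun Jan 17 2027 + 7 days = Sun Jan 24 2027.
Sun Jan 24 2027 + 7 days = Sun Jan 31 2027.
Sun Jan 31 2027 + 7 days = Sun Feb 7 2027.
Sun Feb 7 2027 + 7 days = Sun Feb 14 2027.
Sun Feb 14 2027 + 7 days = Sun Feb 21 2027.

Sun Feb 21 2027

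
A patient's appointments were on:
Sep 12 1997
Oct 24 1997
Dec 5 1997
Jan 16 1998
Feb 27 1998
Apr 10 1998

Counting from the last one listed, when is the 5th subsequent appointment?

Every event comes 42 days after the last (42, 42, 42, 42, 42).
Apr 10 1998 + 42 days = May 22 1998.
May 22 1998 + 42 days = Jul 3 1998.
Jul 3 1998 + 42 days = Aug 14 1998.
Aug 14 1998 + 42 days = Sep 25 1998.
Sep 25 1998 + 42 days = Nov 6 1998.

Nov 6 1998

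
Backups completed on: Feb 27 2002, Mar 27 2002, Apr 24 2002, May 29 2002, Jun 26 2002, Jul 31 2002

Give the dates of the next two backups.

Every date is a Wednesday; gaps 28, 28, 35, 28, 35 days.
Each is the last Wednesday of its month (at least one falls on the 29th or later, ruling out '4th Wednesday').
August 2002 ends with Wednesday Aug 28 2002.
Last Wednesday of September 2002: Sep 25 2002.

Aug 28 2002, Sep 25 2002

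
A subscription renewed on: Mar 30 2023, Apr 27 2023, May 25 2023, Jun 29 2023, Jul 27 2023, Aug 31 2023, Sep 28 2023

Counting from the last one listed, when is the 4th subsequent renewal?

Every date is a Thursday; gaps 28, 28, 35, 28, 35, 28 days.
Each is the last Thursday of its month (at least one falls on the 29th or later, ruling out '4th Thursday').
October 2023 ends with Thursday Oct 26 2023.
November 2023 ends with Thursday Nov 30 2023.
Last Thursday of December 2023: Dec 28 2023.
January 2024 ends with Thursday Jan 25 2024.

Jan 25 2024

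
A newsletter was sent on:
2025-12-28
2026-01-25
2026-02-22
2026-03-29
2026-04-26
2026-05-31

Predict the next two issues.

Every date is a Sunday; gaps 28, 28, 35, 28, 35 days.
Each is the last Sunday of its month (at least one falls on the 29th or later, ruling out '4th Sunday').
Last Sunday of June 2026: 2026-06-28.
July 2026 ends with Sunday 2026-07-26.

2026-06-28, 2026-07-26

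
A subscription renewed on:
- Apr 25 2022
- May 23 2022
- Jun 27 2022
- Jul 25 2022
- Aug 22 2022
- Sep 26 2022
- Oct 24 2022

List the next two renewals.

Nov 28 2022, Dec 26 2022

These are Mondays at 28- or 35-day spacing (28, 35, 28, 28, 35, 28).
The pattern: 4th Monday of the month.
4th Monday of November 2022: Nov 28 2022.
4th Monday of December 2022: Dec 26 2022.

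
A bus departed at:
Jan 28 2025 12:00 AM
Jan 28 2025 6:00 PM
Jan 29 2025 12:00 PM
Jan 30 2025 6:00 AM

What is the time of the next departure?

Jan 31 2025 12:00 AM

The interval is a steady 18 hours (18, 18, 18).
Jan 30 2025 6:00 AM + 18 h = Jan 31 2025 12:00 AM.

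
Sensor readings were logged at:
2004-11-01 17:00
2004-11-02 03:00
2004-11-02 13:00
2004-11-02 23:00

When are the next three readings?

The interval is a steady 10 hours (10, 10, 10).
2004-11-02 23:00 + 10 h = 2004-11-03 09:00.
2004-11-03 09:00 + 10 h = 2004-11-03 19:00.
2004-11-03 19:00 + 10 h = 2004-11-04 05:00.

2004-11-03 09:00, 2004-11-03 19:00, 2004-11-04 05:00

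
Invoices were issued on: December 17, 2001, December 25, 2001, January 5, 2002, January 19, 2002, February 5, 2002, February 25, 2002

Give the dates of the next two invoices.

March 20, 2002; April 15, 2002

Intervals are 8, 11, 14, 17, 20 days — an arithmetic progression with common difference 3.
Next gap: 23 days. February 25, 2002 + 23 days = March 20, 2002.
Next gap: 26 days. March 20, 2002 + 26 days = April 15, 2002.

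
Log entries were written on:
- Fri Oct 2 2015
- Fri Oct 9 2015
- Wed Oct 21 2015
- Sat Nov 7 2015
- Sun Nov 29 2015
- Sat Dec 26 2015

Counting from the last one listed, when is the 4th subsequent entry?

The spacing grows by 5 each time: 7, 12, 17, 22, 27 days.
Next gap: 32 days. Sat Dec 26 2015 + 32 days = Wed Jan 27 2016.
Next gap: 37 days. Wed Jan 27 2016 + 37 days = Fri Mar 4 2016.
Next gap: 42 days. Fri Mar 4 2016 + 42 days = Fri Apr 15 2016.
Next gap: 47 days. Fri Apr 15 2016 + 47 days = Wed Jun 1 2016.

Wed Jun 1 2016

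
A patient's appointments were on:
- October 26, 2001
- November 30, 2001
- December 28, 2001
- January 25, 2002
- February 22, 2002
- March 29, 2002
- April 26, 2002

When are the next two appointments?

These are Fridays with 35, 28, 28, 28, 35, 28-day gaps.
Each is the final Friday of its month — November 30, 2001 is past the 28th, so '4th Friday' doesn't fit.
Last Friday of May 2002: May 31, 2002.
Last Friday of June 2002: June 28, 2002.

May 31, 2002; June 28, 2002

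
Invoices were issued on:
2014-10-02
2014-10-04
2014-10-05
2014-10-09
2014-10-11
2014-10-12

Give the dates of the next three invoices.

The gap pattern 2, 1, 4, 2, 1 repeats every 3 events.
These are the Thursdays, Saturdays and Sundays of each week.
The following Thursday is 2014-10-16.
The following Saturday is 2014-10-18.
The following Sunday is 2014-10-19.

2014-10-16, 2014-10-18, 2014-10-19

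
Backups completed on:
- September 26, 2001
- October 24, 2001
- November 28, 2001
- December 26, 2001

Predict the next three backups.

All dates are Wednesdays, 28, 35, 28 days apart.
Specifically, the 4th Wednesday of each month.
4th Wednesday of January 2002: January 23, 2002.
4th Wednesday of February 2002: February 27, 2002.
4th Wednesday of March 2002: March 27, 2002.

January 23, 2002; February 27, 2002; March 27, 2002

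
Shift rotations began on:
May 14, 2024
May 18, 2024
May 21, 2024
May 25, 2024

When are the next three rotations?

May 28, 2024; June 1, 2024; June 4, 2024

Gaps: 4, 3, 4 days — not constant, but cyclic with period 2.
The events fall on every Tuesday and Saturday.
Next Tuesday: May 28, 2024.
The following Saturday is June 1, 2024.
Next Tuesday: June 4, 2024.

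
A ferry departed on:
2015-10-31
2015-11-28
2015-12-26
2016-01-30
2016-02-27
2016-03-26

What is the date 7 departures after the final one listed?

2016-10-29

All Saturdays; the gaps (28, 28, 35, 28, 28) vary with month length.
This is the last Saturday of each month.
Last Saturday of April 2016: 2016-04-30.
May 2016 ends with Saturday 2016-05-28.
June 2016 ends with Saturday 2016-06-25.
Last Saturday of July 2016: 2016-07-30.
Last Saturday of August 2016: 2016-08-27.
September 2016 ends with Saturday 2016-09-24.
October 2016 ends with Saturday 2016-10-29.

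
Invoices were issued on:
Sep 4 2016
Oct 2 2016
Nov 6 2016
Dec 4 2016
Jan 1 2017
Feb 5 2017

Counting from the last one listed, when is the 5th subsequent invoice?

Gaps: 28, 35, 28, 28, 35 days — a mix of 28 and 35. Every date is a Sunday.
Each is the 1st Sunday of its month.
March 2017 — 1st Sunday is Mar 5 2017.
1st Sunday of April 2017: Apr 2 2017.
1st Sunday of May 2017: May 7 2017.
1st Sunday of June 2017: Jun 4 2017.
July 2017 — 1st Sunday is Jul 2 2017.

Jul 2 2017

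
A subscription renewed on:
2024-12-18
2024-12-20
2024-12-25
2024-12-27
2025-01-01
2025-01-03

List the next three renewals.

Every event lands on a Wednesday or Friday (gaps cycle 2, 5, 2, 5, 2).
So the schedule is: every Wednesday and Friday.
Next Wednesday: 2025-01-08.
The following Friday is 2025-01-10.
The following Wednesday is 2025-01-15.

2025-01-08, 2025-01-10, 2025-01-15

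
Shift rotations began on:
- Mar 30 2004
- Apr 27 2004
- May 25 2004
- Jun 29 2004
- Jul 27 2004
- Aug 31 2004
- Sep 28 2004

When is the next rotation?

These are Tuesdays with 28, 28, 35, 28, 35, 28-day gaps.
Each is the final Tuesday of its month — Mar 30 2004 is past the 28th, so '4th Tuesday' doesn't fit.
October 2004 ends with Tuesday Oct 26 2004.

Oct 26 2004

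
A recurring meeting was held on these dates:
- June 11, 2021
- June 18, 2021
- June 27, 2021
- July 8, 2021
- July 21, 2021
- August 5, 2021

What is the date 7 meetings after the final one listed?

January 13, 2022

Gaps: 7, 9, 11, 13, 15 days — each gap is 2 larger than the previous one.
Next gap: 17 days. August 5, 2021 + 17 days = August 22, 2021.
Next gap: 19 days. August 22, 2021 + 19 days = September 10, 2021.
Next gap: 21 days. September 10, 2021 + 21 days = October 1, 2021.
Next gap: 23 days. October 1, 2021 + 23 days = October 24, 2021.
Next gap: 25 days. October 24, 2021 + 25 days = November 18, 2021.
Next gap: 27 days. November 18, 2021 + 27 days = December 15, 2021.
Next gap: 29 days. December 15, 2021 + 29 days = January 13, 2022.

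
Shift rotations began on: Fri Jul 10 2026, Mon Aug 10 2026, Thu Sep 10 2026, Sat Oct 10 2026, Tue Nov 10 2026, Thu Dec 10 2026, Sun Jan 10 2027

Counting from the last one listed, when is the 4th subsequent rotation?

Mon May 10 2027

The day-of-month is always 10 (31, 31, 30, 31, 30, 31 days between events).
So this recurs on the 10th of each month.
Next: February 2027 → Wed Feb 10 2027.
March 2027: Wed Mar 10 2027.
Next: April 2027 → Sat Apr 10 2027.
May 2027: Mon May 10 2027.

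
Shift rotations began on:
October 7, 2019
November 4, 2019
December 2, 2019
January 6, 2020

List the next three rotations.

All dates are Mondays, 28, 28, 35 days apart.
Specifically, the 1st Monday of each month.
February 2020 — 1st Monday is February 3, 2020.
1st Monday of March 2020: March 2, 2020.
1st Monday of April 2020: April 6, 2020.

February 3, 2020; March 2, 2020; April 6, 2020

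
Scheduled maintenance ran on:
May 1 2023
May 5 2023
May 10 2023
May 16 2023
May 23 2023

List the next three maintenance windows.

Gaps: 4, 5, 6, 7 days — each gap is 1 larger than the previous one.
Next gap: 8 days. May 23 2023 + 8 days = May 31 2023.
Next gap: 9 days. May 31 2023 + 9 days = Jun 9 2023.
Next gap: 10 days. Jun 9 2023 + 10 days = Jun 19 2023.

May 31 2023, Jun 9 2023, Jun 19 2023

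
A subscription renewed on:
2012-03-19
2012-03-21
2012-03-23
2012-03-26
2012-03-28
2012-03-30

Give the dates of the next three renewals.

Gaps: 2, 2, 3, 2, 2 days — not constant, but cyclic with period 3.
The events fall on every Monday, Wednesday and Friday.
The following Monday is 2012-04-02.
Next Wednesday: 2012-04-04.
Next Friday: 2012-04-06.

2012-04-02, 2012-04-04, 2012-04-06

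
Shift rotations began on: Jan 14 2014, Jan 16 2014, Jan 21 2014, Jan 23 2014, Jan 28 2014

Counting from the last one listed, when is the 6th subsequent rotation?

Feb 18 2014

The gap pattern 2, 5, 2, 5 repeats every 2 events.
These are the Tuesdays and Thursdays of each week.
Next Thursday: Jan 30 2014.
Next Tuesday: Feb 4 2014.
The following Thursday is Feb 6 2014.
The following Tuesday is Feb 11 2014.
The following Thursday is Feb 13 2014.
Next Tuesday: Feb 18 2014.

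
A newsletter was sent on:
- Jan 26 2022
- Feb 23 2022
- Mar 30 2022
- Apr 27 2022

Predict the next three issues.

May 25 2022, Jun 29 2022, Jul 27 2022

All Wednesdays; the gaps (28, 35, 28) vary with month length.
This is the last Wednesday of each month.
May 2022 ends with Wednesday May 25 2022.
Last Wednesday of June 2022: Jun 29 2022.
Last Wednesday of July 2022: Jul 27 2022.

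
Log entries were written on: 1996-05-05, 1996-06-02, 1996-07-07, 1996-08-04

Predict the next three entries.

1996-09-01, 1996-10-06, 1996-11-03

Gaps: 28, 35, 28 days — a mix of 28 and 35. Every date is a Sunday.
Each is the 1st Sunday of its month.
1st Sunday of September 1996: 1996-09-01.
1st Sunday of October 1996: 1996-10-06.
1st Sunday of November 1996: 1996-11-03.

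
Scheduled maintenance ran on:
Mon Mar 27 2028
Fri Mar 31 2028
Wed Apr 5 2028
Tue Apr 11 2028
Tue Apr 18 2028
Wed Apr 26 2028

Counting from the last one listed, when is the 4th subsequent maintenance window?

The spacing grows by 1 each time: 4, 5, 6, 7, 8 days.
Next gap: 9 days. Wed Apr 26 2028 + 9 days = Fri May 5 2028.
Next gap: 10 days. Fri May 5 2028 + 10 days = Mon May 15 2028.
Next gap: 11 days. Mon May 15 2028 + 11 days = Fri May 26 2028.
Next gap: 12 days. Fri May 26 2028 + 12 days = Wed Jun 7 2028.

Wed Jun 7 2028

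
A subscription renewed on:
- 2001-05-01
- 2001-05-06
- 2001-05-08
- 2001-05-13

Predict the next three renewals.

The gap pattern 5, 2, 5 repeats every 2 events.
These are the Tuesdays and Sundays of each week.
Next Tuesday: 2001-05-15.
The following Sunday is 2001-05-20.
Next Tuesday: 2001-05-22.

2001-05-15, 2001-05-20, 2001-05-22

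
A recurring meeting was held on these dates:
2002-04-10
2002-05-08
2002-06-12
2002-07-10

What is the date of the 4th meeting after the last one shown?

Gaps: 28, 35, 28 days — a mix of 28 and 35. Every date is a Wednesday.
Each is the 2nd Wednesday of its month.
2nd Wednesday of August 2002: 2002-08-14.
September 2002 — 2nd Wednesday is 2002-09-11.
October 2002 — 2nd Wednesday is 2002-10-09.
November 2002 — 2nd Wednesday is 2002-11-13.

2002-11-13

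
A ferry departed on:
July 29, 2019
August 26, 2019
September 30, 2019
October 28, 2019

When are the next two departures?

All Mondays; the gaps (28, 35, 28) vary with month length.
This is the last Monday of each month.
November 2019 ends with Monday November 25, 2019.
December 2019 ends with Monday December 30, 2019.

November 25, 2019; December 30, 2019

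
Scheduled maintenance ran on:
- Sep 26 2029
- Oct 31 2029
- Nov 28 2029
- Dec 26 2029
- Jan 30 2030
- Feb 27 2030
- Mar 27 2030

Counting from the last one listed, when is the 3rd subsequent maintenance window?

Jun 26 2030

These are Wednesdays with 35, 28, 28, 35, 28, 28-day gaps.
Each is the final Wednesday of its month — Oct 31 2029 is past the 28th, so '4th Wednesday' doesn't fit.
Last Wednesday of April 2030: Apr 24 2030.
Last Wednesday of May 2030: May 29 2030.
Last Wednesday of June 2030: Jun 26 2030.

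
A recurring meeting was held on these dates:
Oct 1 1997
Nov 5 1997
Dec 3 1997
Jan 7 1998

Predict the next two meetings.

Feb 4 1998, Mar 4 1998

These are Wednesdays at 28- or 35-day spacing (35, 28, 35).
The pattern: 1st Wednesday of the month.
1st Wednesday of February 1998: Feb 4 1998.
March 1998 — 1st Wednesday is Mar 4 1998.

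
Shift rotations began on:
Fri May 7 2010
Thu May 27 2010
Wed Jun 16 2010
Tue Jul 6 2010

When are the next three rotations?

The spacing is 20, 20, 20 days — always 20 days.
Tue Jul 6 2010 + 20 days = Mon Jul 26 2010.
Mon Jul 26 2010 + 20 days = Sun Aug 15 2010.
Sun Aug 15 2010 + 20 days = Sat Sep 4 2010.

Mon Jul 26 2010, Sun Aug 15 2010, Sat Sep 4 2010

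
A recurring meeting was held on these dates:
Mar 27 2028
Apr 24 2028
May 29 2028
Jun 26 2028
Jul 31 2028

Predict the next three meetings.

Every date is a Monday; gaps 28, 35, 28, 35 days.
Each is the last Monday of its month (at least one falls on the 29th or later, ruling out '4th Monday').
Last Monday of August 2028: Aug 28 2028.
Last Monday of September 2028: Sep 25 2028.
Last Monday of October 2028: Oct 30 2028.

Aug 28 2028, Sep 25 2028, Oct 30 2028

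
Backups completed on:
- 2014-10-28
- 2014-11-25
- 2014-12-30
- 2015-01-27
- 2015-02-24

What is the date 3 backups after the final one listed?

2015-05-26

These are Tuesdays with 28, 35, 28, 28-day gaps.
Each is the final Tuesday of its month — 2014-12-30 is past the 28th, so '4th Tuesday' doesn't fit.
Last Tuesday of March 2015: 2015-03-31.
Last Tuesday of April 2015: 2015-04-28.
May 2015 ends with Tuesday 2015-05-26.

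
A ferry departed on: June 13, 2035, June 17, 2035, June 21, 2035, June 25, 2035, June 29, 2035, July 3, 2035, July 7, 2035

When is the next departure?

July 11, 2035

Gaps between consecutive events: 4, 4, 4, 4, 4, 4 days — a constant 4-day interval.
July 7, 2035 + 4 days = July 11, 2035.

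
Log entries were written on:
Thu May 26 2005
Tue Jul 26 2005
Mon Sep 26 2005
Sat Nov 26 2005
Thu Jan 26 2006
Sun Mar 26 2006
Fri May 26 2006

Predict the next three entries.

The day-of-month is always 26 (61, 62, 61, 61, 59, 61 days between events).
So this recurs on the 26th of every 2 months.
Next: July 2006 → Wed Jul 26 2006.
Next: September 2006 → Tue Sep 26 2006.
Next: November 2006 → Sun Nov 26 2006.

Wed Jul 26 2006, Tue Sep 26 2006, Sun Nov 26 2006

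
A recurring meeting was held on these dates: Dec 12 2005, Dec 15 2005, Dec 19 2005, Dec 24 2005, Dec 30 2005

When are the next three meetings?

Jan 6 2006, Jan 14 2006, Jan 23 2006

Gaps: 3, 4, 5, 6 days — each gap is 1 larger than the previous one.
Next gap: 7 days. Dec 30 2005 + 7 days = Jan 6 2006.
Next gap: 8 days. Jan 6 2006 + 8 days = Jan 14 2006.
Next gap: 9 days. Jan 14 2006 + 9 days = Jan 23 2006.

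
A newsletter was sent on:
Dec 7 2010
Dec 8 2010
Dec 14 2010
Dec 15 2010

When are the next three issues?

Dec 21 2010, Dec 22 2010, Dec 28 2010

Every event lands on a Tuesday or Wednesday (gaps cycle 1, 6, 1).
So the schedule is: every Tuesday and Wednesday.
The following Tuesday is Dec 21 2010.
The following Wednesday is Dec 22 2010.
The following Tuesday is Dec 28 2010.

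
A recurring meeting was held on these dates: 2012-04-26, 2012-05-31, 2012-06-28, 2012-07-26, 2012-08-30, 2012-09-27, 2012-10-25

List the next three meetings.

2012-11-29, 2012-12-27, 2013-01-31

Every date is a Thursday; gaps 35, 28, 28, 35, 28, 28 days.
Each is the last Thursday of its month (at least one falls on the 29th or later, ruling out '4th Thursday').
November 2012 ends with Thursday 2012-11-29.
December 2012 ends with Thursday 2012-12-27.
January 2013 ends with Thursday 2013-01-31.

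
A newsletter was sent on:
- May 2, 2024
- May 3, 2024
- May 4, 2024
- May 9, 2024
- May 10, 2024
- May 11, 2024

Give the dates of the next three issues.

Gaps: 1, 1, 5, 1, 1 days — not constant, but cyclic with period 3.
The events fall on every Thursday, Friday and Saturday.
The following Thursday is May 16, 2024.
The following Friday is May 17, 2024.
Next Saturday: May 18, 2024.

May 16, 2024; May 17, 2024; May 18, 2024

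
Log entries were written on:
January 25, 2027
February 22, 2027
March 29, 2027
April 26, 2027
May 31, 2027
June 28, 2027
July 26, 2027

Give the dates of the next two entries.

August 30, 2027; September 27, 2027

Every date is a Monday; gaps 28, 35, 28, 35, 28, 28 days.
Each is the last Monday of its month (at least one falls on the 29th or later, ruling out '4th Monday').
Last Monday of August 2027: August 30, 2027.
September 2027 ends with Monday September 27, 2027.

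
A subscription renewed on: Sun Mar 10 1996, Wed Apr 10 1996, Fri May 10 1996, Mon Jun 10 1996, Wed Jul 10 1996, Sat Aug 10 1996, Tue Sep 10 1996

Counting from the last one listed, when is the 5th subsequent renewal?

Mon Feb 10 1997

Gaps: 31, 30, 31, 30, 31, 31 days — not constant. Every event is on the 10th of the month.
Pattern: the 10th of each month.
October 1996: Thu Oct 10 1996.
Next: November 1996 → Sun Nov 10 1996.
December 1996: Tue Dec 10 1996.
Next: January 1997 → Fri Jan 10 1997.
February 1997: Mon Feb 10 1997.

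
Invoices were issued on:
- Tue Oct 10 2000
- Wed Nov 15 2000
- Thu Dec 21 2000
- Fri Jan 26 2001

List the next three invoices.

The spacing is 36, 36, 36 days — always 36 days.
Fri Jan 26 2001 + 36 days = Sat Mar 3 2001.
Sat Mar 3 2001 + 36 days = Sun Apr 8 2001.
Sun Apr 8 2001 + 36 days = Mon May 14 2001.

Sat Mar 3 2001, Sun Apr 8 2001, Mon May 14 2001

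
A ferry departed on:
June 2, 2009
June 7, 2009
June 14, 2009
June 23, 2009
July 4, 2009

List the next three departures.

July 17, 2009; August 1, 2009; August 18, 2009

Gaps: 5, 7, 9, 11 days — each gap is 2 larger than the previous one.
Next gap: 13 days. July 4, 2009 + 13 days = July 17, 2009.
Next gap: 15 days. July 17, 2009 + 15 days = August 1, 2009.
Next gap: 17 days. August 1, 2009 + 17 days = August 18, 2009.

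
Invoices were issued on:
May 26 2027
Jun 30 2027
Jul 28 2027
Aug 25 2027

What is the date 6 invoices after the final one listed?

Feb 23 2028

Every date is a Wednesday; gaps 35, 28, 28 days.
Each is the last Wednesday of its month (at least one falls on the 29th or later, ruling out '4th Wednesday').
September 2027 ends with Wednesday Sep 29 2027.
Last Wednesday of October 2027: Oct 27 2027.
Last Wednesday of November 2027: Nov 24 2027.
Last Wednesday of December 2027: Dec 29 2027.
Last Wednesday of January 2028: Jan 26 2028.
Last Wednesday of February 2028: Feb 23 2028.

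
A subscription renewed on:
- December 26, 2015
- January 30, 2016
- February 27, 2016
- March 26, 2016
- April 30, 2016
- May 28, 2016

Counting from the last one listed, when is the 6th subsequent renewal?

November 26, 2016

These are Saturdays with 35, 28, 28, 35, 28-day gaps.
Each is the final Saturday of its month — January 30, 2016 is past the 28th, so '4th Saturday' doesn't fit.
June 2016 ends with Saturday June 25, 2016.
Last Saturday of July 2016: July 30, 2016.
August 2016 ends with Saturday August 27, 2016.
September 2016 ends with Saturday September 24, 2016.
Last Saturday of October 2016: October 29, 2016.
November 2016 ends with Saturday November 26, 2016.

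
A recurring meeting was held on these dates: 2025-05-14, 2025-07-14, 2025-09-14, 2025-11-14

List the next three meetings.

2026-01-14, 2026-03-14, 2026-05-14

The day-of-month is always 14 (61, 62, 61 days between events).
So this recurs on the 14th of every 2 months.
January 2026: 2026-01-14.
Next: March 2026 → 2026-03-14.
May 2026: 2026-05-14.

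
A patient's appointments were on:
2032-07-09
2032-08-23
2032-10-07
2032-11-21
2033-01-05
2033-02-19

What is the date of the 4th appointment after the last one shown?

2033-08-18

Every event comes 45 days after the last (45, 45, 45, 45, 45).
2033-02-19 + 45 days = 2033-04-05.
2033-04-05 + 45 days = 2033-05-20.
2033-05-20 + 45 days = 2033-07-04.
2033-07-04 + 45 days = 2033-08-18.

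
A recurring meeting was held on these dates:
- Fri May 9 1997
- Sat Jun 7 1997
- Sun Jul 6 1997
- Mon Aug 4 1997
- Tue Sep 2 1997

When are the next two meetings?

Gaps between consecutive events: 29, 29, 29, 29 days — a constant 29-day interval.
Tue Sep 2 1997 + 29 days = Wed Oct 1 1997.
Wed Oct 1 1997 + 29 days = Thu Oct 30 1997.

Wed Oct 1 1997, Thu Oct 30 1997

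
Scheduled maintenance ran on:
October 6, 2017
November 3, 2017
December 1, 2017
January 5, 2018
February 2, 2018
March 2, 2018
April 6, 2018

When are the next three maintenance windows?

May 4, 2018; June 1, 2018; July 6, 2018

These are Fridays at 28- or 35-day spacing (28, 28, 35, 28, 28, 35).
The pattern: 1st Friday of the month.
1st Friday of May 2018: May 4, 2018.
1st Friday of June 2018: June 1, 2018.
July 2018 — 1st Friday is July 6, 2018.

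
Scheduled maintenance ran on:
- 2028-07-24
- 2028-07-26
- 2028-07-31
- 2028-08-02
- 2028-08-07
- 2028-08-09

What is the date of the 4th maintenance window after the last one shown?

2028-08-23

The gap pattern 2, 5, 2, 5, 2 repeats every 2 events.
These are the Mondays and Wednesdays of each week.
Next Monday: 2028-08-14.
The following Wednesday is 2028-08-16.
Next Monday: 2028-08-21.
Next Wednesday: 2028-08-23.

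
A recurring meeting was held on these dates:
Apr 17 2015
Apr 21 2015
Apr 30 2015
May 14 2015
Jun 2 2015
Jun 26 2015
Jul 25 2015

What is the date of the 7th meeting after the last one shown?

The spacing grows by 5 each time: 4, 9, 14, 19, 24, 29 days.
Next gap: 34 days. Jul 25 2015 + 34 days = Aug 28 2015.
Next gap: 39 days. Aug 28 2015 + 39 days = Oct 6 2015.
Next gap: 44 days. Oct 6 2015 + 44 days = Nov 19 2015.
Next gap: 49 days. Nov 19 2015 + 49 days = Jan 7 2016.
Next gap: 54 days. Jan 7 2016 + 54 days = Mar 1 2016.
Next gap: 59 days. Mar 1 2016 + 59 days = Apr 29 2016.
Next gap: 64 days. Apr 29 2016 + 64 days = Jul 2 2016.

Jul 2 2016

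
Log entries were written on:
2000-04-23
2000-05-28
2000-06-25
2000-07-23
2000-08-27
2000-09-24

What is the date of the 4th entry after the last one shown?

Gaps: 35, 28, 28, 35, 28 days — a mix of 28 and 35. Every date is a Sunday.
Each is the 4th Sunday of its month.
October 2000 — 4th Sunday is 2000-10-22.
November 2000 — 4th Sunday is 2000-11-26.
4th Sunday of December 2000: 2000-12-24.
January 2001 — 4th Sunday is 2001-01-28.

2001-01-28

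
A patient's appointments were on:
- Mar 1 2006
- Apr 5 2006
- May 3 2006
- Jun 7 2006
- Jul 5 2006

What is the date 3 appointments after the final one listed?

These are Wednesdays at 28- or 35-day spacing (35, 28, 35, 28).
The pattern: 1st Wednesday of the month.
1st Wednesday of August 2006: Aug 2 2006.
September 2006 — 1st Wednesday is Sep 6 2006.
October 2006 — 1st Wednesday is Oct 4 2006.

Oct 4 2006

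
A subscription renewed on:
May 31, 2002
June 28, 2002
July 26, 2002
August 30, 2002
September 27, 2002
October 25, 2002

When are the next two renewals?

November 29, 2002; December 27, 2002

Every date is a Friday; gaps 28, 28, 35, 28, 28 days.
Each is the last Friday of its month (at least one falls on the 29th or later, ruling out '4th Friday').
Last Friday of November 2002: November 29, 2002.
Last Friday of December 2002: December 27, 2002.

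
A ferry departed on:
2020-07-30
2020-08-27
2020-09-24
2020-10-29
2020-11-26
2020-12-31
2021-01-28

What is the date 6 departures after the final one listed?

2021-07-29

These are Thursdays with 28, 28, 35, 28, 35, 28-day gaps.
Each is the final Thursday of its month — 2020-07-30 is past the 28th, so '4th Thursday' doesn't fit.
February 2021 ends with Thursday 2021-02-25.
March 2021 ends with Thursday 2021-03-25.
April 2021 ends with Thursday 2021-04-29.
May 2021 ends with Thursday 2021-05-27.
June 2021 ends with Thursday 2021-06-24.
Last Thursday of July 2021: 2021-07-29.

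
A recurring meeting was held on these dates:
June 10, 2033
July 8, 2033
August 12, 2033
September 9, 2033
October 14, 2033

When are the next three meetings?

November 11, 2033; December 9, 2033; January 13, 2034

All dates are Fridays, 28, 35, 28, 35 days apart.
Specifically, the 2nd Friday of each month.
2nd Friday of November 2033: November 11, 2033.
2nd Friday of December 2033: December 9, 2033.
January 2034 — 2nd Friday is January 13, 2034.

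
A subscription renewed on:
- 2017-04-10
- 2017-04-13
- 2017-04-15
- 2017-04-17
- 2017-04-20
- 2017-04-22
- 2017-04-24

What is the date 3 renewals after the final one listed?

The gap pattern 3, 2, 2, 3, 2, 2 repeats every 3 events.
These are the Mondays, Thursdays and Saturdays of each week.
Next Thursday: 2017-04-27.
The following Saturday is 2017-04-29.
Next Monday: 2017-05-01.

2017-05-01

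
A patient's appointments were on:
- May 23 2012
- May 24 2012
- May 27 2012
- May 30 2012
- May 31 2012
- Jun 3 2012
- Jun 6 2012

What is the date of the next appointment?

Every event lands on a Wednesday or Thursday or Sunday (gaps cycle 1, 3, 3, 1, 3, 3).
So the schedule is: every Wednesday, Thursday and Sunday.
Next Thursday: Jun 7 2012.

Jun 7 2012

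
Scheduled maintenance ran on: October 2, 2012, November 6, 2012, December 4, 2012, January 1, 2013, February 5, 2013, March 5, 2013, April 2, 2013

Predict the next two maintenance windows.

May 7, 2013; June 4, 2013

Gaps: 35, 28, 28, 35, 28, 28 days — a mix of 28 and 35. Every date is a Tuesday.
Each is the 1st Tuesday of its month.
1st Tuesday of May 2013: May 7, 2013.
June 2013 — 1st Tuesday is June 4, 2013.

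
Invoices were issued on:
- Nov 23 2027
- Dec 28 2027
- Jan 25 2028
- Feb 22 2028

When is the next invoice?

Gaps: 35, 28, 28 days — a mix of 28 and 35. Every date is a Tuesday.
Each is the 4th Tuesday of its month.
4th Tuesday of March 2028: Mar 28 2028.

Mar 28 2028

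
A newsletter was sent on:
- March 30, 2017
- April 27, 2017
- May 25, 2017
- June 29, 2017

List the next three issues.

These are Thursdays with 28, 28, 35-day gaps.
Each is the final Thursday of its month — March 30, 2017 is past the 28th, so '4th Thursday' doesn't fit.
July 2017 ends with Thursday July 27, 2017.
Last Thursday of August 2017: August 31, 2017.
September 2017 ends with Thursday September 28, 2017.

July 27, 2017; August 31, 2017; September 28, 2017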